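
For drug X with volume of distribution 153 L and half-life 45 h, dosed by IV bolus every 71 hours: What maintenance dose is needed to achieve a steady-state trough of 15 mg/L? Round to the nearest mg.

4556 mg

τ/t½ = 71/45 ≈ 1.5778, so f = (1/2)^(71/45) ≈ 0.334997.
Cmin,ss = (D/Vd)·f/(1−f), so D = Cmin,ss·Vd·(1−f)/f.
D = 15 × 153 × (1−f)/f ≈ 15 × 153 × 1.98510 ≈ 4555.80 mg.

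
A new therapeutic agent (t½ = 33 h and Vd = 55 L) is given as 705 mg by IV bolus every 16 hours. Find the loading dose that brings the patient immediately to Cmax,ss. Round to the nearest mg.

f = (1/2)^(16/33) ≈ 0.714572; accumulation ratio R = 1/(1−f) ≈ 3.50351.
Loading dose to hit Cmax,ss on first dose: D_load = D_maint·R ≈ 705 × 3.50351 ≈ 2469.97 mg.

2470 mg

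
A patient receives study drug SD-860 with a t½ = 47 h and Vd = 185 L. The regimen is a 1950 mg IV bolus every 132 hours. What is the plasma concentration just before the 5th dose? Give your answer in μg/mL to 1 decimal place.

f = (1/2)^(τ/t½) = (1/2)^(132/47) ≈ 0.1427.
C₀ = D/Vd = 1950/185 ≈ 10.541 μg/mL.
Before the 5th dose, 4 doses have been given. Superposition: Cmin = C₀·(f + f² + … + f^4).
≈ 10.541 × (0.1427 + 0.0204 + 0.0029 + 0.0004) ≈ 10.541 × 0.1664 ≈ 1.754 μg/mL.

1.8 μg/mL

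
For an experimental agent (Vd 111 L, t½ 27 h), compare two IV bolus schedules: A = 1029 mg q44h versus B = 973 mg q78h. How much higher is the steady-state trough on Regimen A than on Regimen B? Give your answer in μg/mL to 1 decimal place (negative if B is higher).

Regimen A: f = (1/2)^(44/27) ≈ 0.3232; Cmin,ss = (1029/111)·f/(1−f) ≈ 4.427 μg/mL.
Regimen B: f = (1/2)^(78/27) ≈ 0.1350; Cmin,ss = (973/111)·f/(1−f) ≈ 1.368 μg/mL.
Difference ≈ 4.427 − 1.368 ≈ 3.059 μg/mL.

3.1 μg/mL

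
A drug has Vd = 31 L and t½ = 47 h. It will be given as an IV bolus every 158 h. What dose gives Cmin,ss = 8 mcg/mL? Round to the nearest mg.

2301 mg

τ/t½ = 158/47 ≈ 3.3617, so f = (1/2)^(158/47) ≈ 0.097281.
Cmin,ss = (D/Vd)·f/(1−f), so D = Cmin,ss·Vd·(1−f)/f.
D = 8 × 31 × (1−f)/f ≈ 8 × 31 × 9.27950 ≈ 2301.32 mg.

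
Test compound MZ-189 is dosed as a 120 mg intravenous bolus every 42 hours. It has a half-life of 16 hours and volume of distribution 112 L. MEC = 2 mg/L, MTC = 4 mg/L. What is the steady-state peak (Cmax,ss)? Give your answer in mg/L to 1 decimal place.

τ/t½ = 42/16 ≈ 2.625, so fraction remaining f = (1/2)^(42/16) ≈ 0.1621.
Accumulation ratio R = 1/(1 − f) ≈ 1/0.8379 ≈ 1.1935.
Single-dose peak C₀ = D/Vd = 120/112 ≈ 1.071 mg/L.
Steady-state peak Cmax,ss = C₀·R ≈ 1.071 × 1.1935 ≈ 1.278 mg/L.
Peak 1.3 mg/L vs MTC 4 mg/L: below toxic threshold.

1.3 mg/L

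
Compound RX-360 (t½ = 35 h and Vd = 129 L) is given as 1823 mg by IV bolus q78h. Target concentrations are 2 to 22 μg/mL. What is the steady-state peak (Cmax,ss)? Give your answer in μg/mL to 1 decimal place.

18.0 μg/mL

k = ln2/t½ = ln2/35 ≈ 0.019804 h⁻¹; fraction remaining f = e^(−kτ) = e^(−0.019804×78) ≈ 0.2134.
Accumulation ratio R = 1/(1 − f) ≈ 1/0.7866 ≈ 1.2713.
Single-dose peak C₀ = D/Vd = 1823/129 ≈ 14.132 μg/mL.
Cmax,ss = C₀/(1 − f) ≈ 14.132/0.7866 ≈ 17.966 μg/mL.
Peak 18.0 μg/mL vs MTC 22 μg/mL: below toxic threshold.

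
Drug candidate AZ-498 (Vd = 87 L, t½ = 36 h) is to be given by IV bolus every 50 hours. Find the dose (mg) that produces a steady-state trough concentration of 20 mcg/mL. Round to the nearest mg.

τ/t½ = 50/36 ≈ 1.3889, so f = (1/2)^(50/36) ≈ 0.381859.
Cmin,ss = (D/Vd)·f/(1−f), so D = Cmin,ss·Vd·(1−f)/f.
D = 20 × 87 × (1−f)/f ≈ 20 × 87 × 1.61877 ≈ 2816.66 mg.

2817 mg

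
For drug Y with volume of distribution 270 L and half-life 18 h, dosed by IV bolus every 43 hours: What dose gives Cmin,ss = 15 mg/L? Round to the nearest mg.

τ/t½ = 43/18 ≈ 2.3889, so f = (1/2)^(43/18) ≈ 0.190929.
Cmin,ss = (D/Vd)·f/(1−f), so D = Cmin,ss·Vd·(1−f)/f.
D = 15 × 270 × (1−f)/f ≈ 15 × 270 × 4.23755 ≈ 17162.08 mg.

17162 mg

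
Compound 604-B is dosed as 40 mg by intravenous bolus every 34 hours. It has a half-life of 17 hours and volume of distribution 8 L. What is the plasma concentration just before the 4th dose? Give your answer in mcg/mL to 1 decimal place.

1.6 mcg/mL

f = (1/2)^(τ/t½) = (1/2)^(34/17) ≈ 0.2500.
C₀ = D/Vd = 40/8 ≈ 5.000 mcg/mL.
Before the 4th dose, 3 doses have been given. Superposition: Cmin = C₀·(f + f² + … + f^3).
≈ 5.000 × (0.2500 + 0.0625 + 0.0156) ≈ 5.000 × 0.3281 ≈ 1.641 mcg/mL.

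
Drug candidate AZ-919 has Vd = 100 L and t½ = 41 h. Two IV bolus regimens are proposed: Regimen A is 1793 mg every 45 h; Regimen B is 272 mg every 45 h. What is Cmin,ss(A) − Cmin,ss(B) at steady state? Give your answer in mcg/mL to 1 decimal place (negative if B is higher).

13.3 mcg/mL

Regimen A: f = (1/2)^(45/41) ≈ 0.4673; Cmin,ss = (1793/100)·f/(1−f) ≈ 15.729 mcg/mL.
Regimen B: f = (1/2)^(45/41) ≈ 0.4673; Cmin,ss = (272/100)·f/(1−f) ≈ 2.386 mcg/mL.
Difference ≈ 15.729 − 2.386 ≈ 13.343 mcg/mL.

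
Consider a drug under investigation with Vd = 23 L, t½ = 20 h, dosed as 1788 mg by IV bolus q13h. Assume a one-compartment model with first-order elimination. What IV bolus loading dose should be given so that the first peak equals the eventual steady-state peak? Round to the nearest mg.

4929 mg

f = (1/2)^(13/20) ≈ 0.637280; accumulation ratio R = 1/(1−f) ≈ 2.75695.
Loading dose to hit Cmax,ss on first dose: D_load = D_maint·R ≈ 1788 × 2.75695 ≈ 4929.43 mg.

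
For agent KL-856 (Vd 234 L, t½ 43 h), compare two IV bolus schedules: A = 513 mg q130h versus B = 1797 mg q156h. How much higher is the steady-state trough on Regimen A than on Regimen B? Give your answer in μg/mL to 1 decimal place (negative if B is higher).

-0.4 μg/mL

Regimen A: f = (1/2)^(130/43) ≈ 0.1230; Cmin,ss = (513/234)·f/(1−f) ≈ 0.307 μg/mL.
Regimen B: f = (1/2)^(156/43) ≈ 0.0809; Cmin,ss = (1797/234)·f/(1−f) ≈ 0.676 μg/mL.
Difference ≈ 0.307 − 0.676 ≈ -0.369 μg/mL.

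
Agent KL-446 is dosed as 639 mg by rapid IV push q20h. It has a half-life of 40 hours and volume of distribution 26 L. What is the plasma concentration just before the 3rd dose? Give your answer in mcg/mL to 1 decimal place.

f = (1/2)^(τ/t½) = (1/2)^(20/40) ≈ 0.7071.
C₀ = D/Vd = 639/26 ≈ 24.577 mcg/mL.
Before the 3rd dose, 2 doses have been given. Superposition: Cmin = C₀·(f + f²).
≈ 24.577 × (0.7071 + 0.5000) ≈ 24.577 × 1.2071 ≈ 29.667 mcg/mL.

29.7 mcg/mL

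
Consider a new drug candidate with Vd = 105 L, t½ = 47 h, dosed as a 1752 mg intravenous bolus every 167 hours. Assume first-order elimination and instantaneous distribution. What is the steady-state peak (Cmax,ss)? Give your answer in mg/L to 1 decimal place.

18.2 mg/L

k = ln2/t½ = ln2/47 ≈ 0.014748 h⁻¹; fraction remaining f = e^(−kτ) = e^(−0.014748×167) ≈ 0.0852.
Accumulation ratio R = 1/(1 − f) ≈ 1/0.9148 ≈ 1.0931.
Single-dose peak C₀ = D/Vd = 1752/105 ≈ 16.686 mg/L.
Steady-state peak Cmax,ss = C₀·R ≈ 16.686 × 1.0931 ≈ 18.239 mg/L.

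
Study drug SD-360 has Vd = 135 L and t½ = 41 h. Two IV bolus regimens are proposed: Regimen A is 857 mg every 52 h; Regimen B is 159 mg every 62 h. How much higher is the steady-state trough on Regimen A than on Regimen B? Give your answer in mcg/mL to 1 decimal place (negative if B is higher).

3.9 mcg/mL

Regimen A: f = (1/2)^(52/41) ≈ 0.4152; Cmin,ss = (857/135)·f/(1−f) ≈ 4.507 mcg/mL.
Regimen B: f = (1/2)^(62/41) ≈ 0.3506; Cmin,ss = (159/135)·f/(1−f) ≈ 0.636 mcg/mL.
Difference ≈ 4.507 − 0.636 ≈ 3.871 mcg/mL.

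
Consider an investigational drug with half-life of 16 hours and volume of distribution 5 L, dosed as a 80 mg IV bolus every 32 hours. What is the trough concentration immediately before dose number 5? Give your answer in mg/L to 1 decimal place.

5.3 mg/L

f = (1/2)^(τ/t½) = (1/2)^(32/16) ≈ 0.2500.
C₀ = D/Vd = 80/5 ≈ 16.000 mg/L.
Before the 5th dose, 4 doses have been given. Superposition: Cmin = C₀·(f + f² + … + f^4).
≈ 16.000 × (0.2500 + 0.0625 + 0.0156 + 0.0039) ≈ 16.000 × 0.3320 ≈ 5.312 mg/L.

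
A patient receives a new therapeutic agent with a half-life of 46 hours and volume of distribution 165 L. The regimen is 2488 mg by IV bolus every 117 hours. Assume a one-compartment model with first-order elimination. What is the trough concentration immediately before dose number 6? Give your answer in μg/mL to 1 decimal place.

3.1 μg/mL

f = (1/2)^(τ/t½) = (1/2)^(117/46) ≈ 0.1715.
C₀ = D/Vd = 2488/165 ≈ 15.079 μg/mL.
Before the 6th dose, 5 doses have been given. Superposition: Cmin = C₀·(f + f² + … + f^5).
≈ 15.079 × (0.1715 + 0.0294 + 0.0050 + 0.0009 + 0.0001) ≈ 15.079 × 0.2069 ≈ 3.120 μg/mL.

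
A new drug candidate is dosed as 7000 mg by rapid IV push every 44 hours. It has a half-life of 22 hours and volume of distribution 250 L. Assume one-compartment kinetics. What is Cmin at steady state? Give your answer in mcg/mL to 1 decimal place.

9.3 mcg/mL

τ = 44 h = 2 half-lives, so f = (1/2)^2 = 0.25.
Accumulation ratio R = 1/(1 − f) = 1/0.75 = 4/3.
Single-dose peak C₀ = D/Vd = 7000/250 = 28 mcg/mL.
Steady-state peak Cmax,ss = C₀·R = 28 × 4/3 ≈ 37.333 mcg/mL.
Steady-state trough Cmin,ss = Cmax,ss·f ≈ 37.333 × 0.25 ≈ 9.333 mcg/mL.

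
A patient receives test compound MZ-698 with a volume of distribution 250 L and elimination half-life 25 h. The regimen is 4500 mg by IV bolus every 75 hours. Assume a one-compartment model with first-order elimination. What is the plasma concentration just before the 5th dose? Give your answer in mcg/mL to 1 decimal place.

f = (1/2)^(τ/t½) = (1/2)^(75/25) ≈ 0.1250.
C₀ = D/Vd = 4500/250 ≈ 18.000 mcg/mL.
Before the 5th dose, 4 doses have been given. Superposition: Cmin = C₀·(f + f² + … + f^4).
≈ 18.000 × (0.1250 + 0.0156 + 0.0020 + 0.0002) ≈ 18.000 × 0.1428 ≈ 2.570 mcg/mL.

2.6 mcg/mL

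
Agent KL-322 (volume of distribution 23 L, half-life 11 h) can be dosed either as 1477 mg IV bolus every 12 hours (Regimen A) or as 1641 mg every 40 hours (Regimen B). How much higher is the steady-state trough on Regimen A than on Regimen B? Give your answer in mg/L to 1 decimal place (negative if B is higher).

Regimen A: f = (1/2)^(12/11) ≈ 0.4695; Cmin,ss = (1477/23)·f/(1−f) ≈ 56.833 mg/L.
Regimen B: f = (1/2)^(40/11) ≈ 0.0804; Cmin,ss = (1641/23)·f/(1−f) ≈ 6.238 mg/L.
Difference ≈ 56.833 − 6.238 ≈ 50.595 mg/L.

50.6 mg/L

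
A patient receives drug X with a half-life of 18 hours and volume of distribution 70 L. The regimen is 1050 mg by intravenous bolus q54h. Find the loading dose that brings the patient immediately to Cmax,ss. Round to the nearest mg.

f = (1/2)^(54/18) ≈ 0.125000; accumulation ratio R = 1/(1−f) ≈ 1.14286.
Loading dose to hit Cmax,ss on first dose: D_load = D_maint·R ≈ 1050 × 1.14286 ≈ 1200.00 mg.

1200 mg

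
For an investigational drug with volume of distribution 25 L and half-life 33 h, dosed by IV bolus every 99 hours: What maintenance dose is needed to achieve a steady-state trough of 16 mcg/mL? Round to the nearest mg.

τ/t½ = 99/33 ≈ 3, so f = (1/2)^(99/33) ≈ 0.125000.
Cmin,ss = (D/Vd)·f/(1−f), so D = Cmin,ss·Vd·(1−f)/f.
D = 16 × 25 × (1−f)/f ≈ 16 × 25 × 7.00000 ≈ 2800.00 mg.

2800 mg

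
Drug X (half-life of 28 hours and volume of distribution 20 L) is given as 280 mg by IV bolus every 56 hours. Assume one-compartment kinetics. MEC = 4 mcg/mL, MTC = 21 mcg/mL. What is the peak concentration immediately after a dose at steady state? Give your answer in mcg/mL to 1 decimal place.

The dosing interval is 2 half-lives, so f = 2^(−2) = 0.25.
At steady state, R = 1/(1 − 0.25) = 4/3.
Single-dose peak C₀ = D/Vd = 280/20 = 14 mcg/mL.
Steady-state peak Cmax,ss = C₀·R = 14 × 4/3 ≈ 18.667 mcg/mL.
Peak 18.7 mcg/mL vs MTC 21 mcg/mL: below toxic threshold.

18.7 mcg/mL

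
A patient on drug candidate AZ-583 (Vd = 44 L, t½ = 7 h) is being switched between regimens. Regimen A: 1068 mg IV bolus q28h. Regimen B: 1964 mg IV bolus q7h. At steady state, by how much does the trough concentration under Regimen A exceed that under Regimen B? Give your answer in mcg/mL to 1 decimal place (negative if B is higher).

-43.0 mcg/mL

Regimen A: f = (1/2)^(28/7) ≈ 0.0625; Cmin,ss = (1068/44)·f/(1−f) ≈ 1.618 mcg/mL.
Regimen B: f = (1/2)^(7/7) ≈ 0.5000; Cmin,ss = (1964/44)·f/(1−f) ≈ 44.636 mcg/mL.
Difference ≈ 1.618 − 44.636 ≈ -43.018 mcg/mL.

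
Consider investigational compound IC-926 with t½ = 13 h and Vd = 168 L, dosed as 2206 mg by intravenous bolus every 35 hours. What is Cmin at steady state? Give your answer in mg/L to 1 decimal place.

2.4 mg/L

k = ln2/t½ = ln2/13 ≈ 0.053319 h⁻¹; fraction remaining f = e^(−kτ) = e^(−0.053319×35) ≈ 0.1547.
At steady state, accumulation factor R = 1/(1 − e^(−kτ)) ≈ 1.1830.
Single-dose peak C₀ = D/Vd = 2206/168 ≈ 13.131 mg/L.
Steady-state peak Cmax,ss = C₀·R ≈ 13.131 × 1.1830 ≈ 15.534 mg/L.
One interval later, Cmin,ss = Cmax,ss·e^(−kτ) ≈ 15.534 × 0.1547 ≈ 2.403 mg/L.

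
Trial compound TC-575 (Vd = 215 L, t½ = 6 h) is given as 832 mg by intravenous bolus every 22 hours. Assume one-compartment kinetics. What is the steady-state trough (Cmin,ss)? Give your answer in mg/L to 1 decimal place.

0.3 mg/L

k = ln2/t½ = ln2/6 ≈ 0.115525 h⁻¹; fraction remaining f = e^(−kτ) = e^(−0.115525×22) ≈ 0.0787.
Accumulation ratio R = 1/(1 − f) ≈ 1/0.9213 ≈ 1.0854.
Each bolus raises the concentration by D/Vd = 832/215 ≈ 3.870 mg/L.
Steady-state peak Cmax,ss = C₀·R ≈ 3.870 × 1.0854 ≈ 4.200 mg/L.
Steady-state trough Cmin,ss = Cmax,ss·f ≈ 4.200 × 0.0787 ≈ 0.331 mg/L.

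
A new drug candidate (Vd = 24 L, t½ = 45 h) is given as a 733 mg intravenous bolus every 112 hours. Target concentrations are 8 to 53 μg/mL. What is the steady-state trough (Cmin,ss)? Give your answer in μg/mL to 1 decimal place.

τ/t½ = 112/45 ≈ 2.4889, so fraction remaining f = (1/2)^(112/45) ≈ 0.1781.
Accumulation ratio R = 1/(1 − f) ≈ 1/0.8219 ≈ 1.2167.
Each bolus raises the concentration by D/Vd = 733/24 ≈ 30.542 μg/mL.
Cmax,ss = C₀/(1 − f) ≈ 30.542/0.8219 ≈ 37.160 μg/mL.
Steady-state trough Cmin,ss = Cmax,ss·f ≈ 37.160 × 0.1781 ≈ 6.618 μg/mL.
Trough 6.6 μg/mL vs MEC 8 μg/mL: subtherapeutic.

6.6 μg/mL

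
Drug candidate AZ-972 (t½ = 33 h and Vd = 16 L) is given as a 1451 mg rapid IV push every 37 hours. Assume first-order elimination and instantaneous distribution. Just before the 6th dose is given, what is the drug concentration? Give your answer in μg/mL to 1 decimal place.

75.6 μg/mL

f = (1/2)^(τ/t½) = (1/2)^(37/33) ≈ 0.4597.
C₀ = D/Vd = 1451/16 ≈ 90.688 μg/mL.
Before the 6th dose, 5 doses have been given. Superposition: Cmin = C₀·(f + f² + … + f^5).
≈ 90.688 × (0.4597 + 0.2113 + 0.0971 + 0.0447 + 0.0205) ≈ 90.688 × 0.8333 ≈ 75.570 μg/mL.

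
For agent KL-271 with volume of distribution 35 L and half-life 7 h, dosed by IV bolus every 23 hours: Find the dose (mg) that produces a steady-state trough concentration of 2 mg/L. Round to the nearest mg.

613 mg

τ/t½ = 23/7 ≈ 3.2857, so f = (1/2)^(23/7) ≈ 0.102542.
Cmin,ss = (D/Vd)·f/(1−f), so D = Cmin,ss·Vd·(1−f)/f.
D = 2 × 35 × (1−f)/f ≈ 2 × 35 × 8.75210 ≈ 612.65 mg.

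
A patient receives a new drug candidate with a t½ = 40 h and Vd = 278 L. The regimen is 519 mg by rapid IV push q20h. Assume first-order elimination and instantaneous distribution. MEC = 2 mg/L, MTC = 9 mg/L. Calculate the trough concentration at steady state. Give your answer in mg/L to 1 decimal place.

Over one 20-h interval, 20/40 ≈ 0.5 half-lives elapse, leaving f ≈ 0.7071 of each dose.
Single-dose peak C₀ = D/Vd = 519/278 ≈ 1.867 mg/L.
Steady-state trough Cmin,ss = C₀·f/(1−f) ≈ 1.867 × 0.7071/0.2929 ≈ 4.507 mg/L.
Trough 4.5 mg/L vs MEC 2 mg/L: adequate.

4.5 mg/L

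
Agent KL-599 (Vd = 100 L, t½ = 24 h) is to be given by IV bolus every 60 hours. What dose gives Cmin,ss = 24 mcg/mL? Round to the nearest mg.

11176 mg

τ/t½ = 60/24 ≈ 2.5, so f = (1/2)^(60/24) ≈ 0.176777.
Cmin,ss = (D/Vd)·f/(1−f), so D = Cmin,ss·Vd·(1−f)/f.
D = 24 × 100 × (1−f)/f ≈ 24 × 100 × 4.65684 ≈ 11176.42 mg.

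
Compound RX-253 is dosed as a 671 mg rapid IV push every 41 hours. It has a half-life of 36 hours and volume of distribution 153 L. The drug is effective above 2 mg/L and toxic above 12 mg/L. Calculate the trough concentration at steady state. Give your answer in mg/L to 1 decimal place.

τ/t½ = 41/36 ≈ 1.1389, so fraction remaining f = (1/2)^(41/36) ≈ 0.4541.
At steady state, accumulation factor R = 1/(1 − e^(−kτ)) ≈ 1.8318.
Single-dose peak C₀ = D/Vd = 671/153 ≈ 4.386 mg/L.
Steady-state peak Cmax,ss = C₀·R ≈ 4.386 × 1.8318 ≈ 8.034 mg/L.
One interval later, Cmin,ss = Cmax,ss·e^(−kτ) ≈ 8.034 × 0.4541 ≈ 3.648 mg/L.
Trough 3.6 mg/L vs MEC 2 mg/L: adequate.

3.6 mg/L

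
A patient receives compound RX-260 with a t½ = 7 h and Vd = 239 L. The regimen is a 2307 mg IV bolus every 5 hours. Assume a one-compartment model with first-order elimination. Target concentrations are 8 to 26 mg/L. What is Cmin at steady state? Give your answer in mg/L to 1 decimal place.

Over one 5-h interval, 5/7 ≈ 0.71429 half-lives elapse, leaving f ≈ 0.6095 of each dose.
Each bolus raises the concentration by D/Vd = 2307/239 ≈ 9.653 mg/L.
Steady-state trough Cmin,ss = C₀·f/(1−f) ≈ 9.653 × 0.6095/0.3905 ≈ 15.067 mg/L.
Trough 15.1 mg/L vs MEC 8 mg/L: adequate.

15.1 mg/L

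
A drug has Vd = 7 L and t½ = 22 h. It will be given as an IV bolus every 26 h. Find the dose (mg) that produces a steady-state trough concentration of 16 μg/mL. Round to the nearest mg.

τ/t½ = 26/22 ≈ 1.1818, so f = (1/2)^(26/22) ≈ 0.440796.
Cmin,ss = (D/Vd)·f/(1−f), so D = Cmin,ss·Vd·(1−f)/f.
D = 16 × 7 × (1−f)/f ≈ 16 × 7 × 1.26862 ≈ 142.09 mg.

142 mg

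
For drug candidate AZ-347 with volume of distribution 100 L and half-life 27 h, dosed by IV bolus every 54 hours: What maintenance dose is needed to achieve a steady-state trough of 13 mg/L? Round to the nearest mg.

3900 mg

τ/t½ = 54/27 ≈ 2, so f = (1/2)^(54/27) ≈ 0.250000.
Cmin,ss = (D/Vd)·f/(1−f), so D = Cmin,ss·Vd·(1−f)/f.
D = 13 × 100 × (1−f)/f ≈ 13 × 100 × 3.00000 ≈ 3900.00 mg.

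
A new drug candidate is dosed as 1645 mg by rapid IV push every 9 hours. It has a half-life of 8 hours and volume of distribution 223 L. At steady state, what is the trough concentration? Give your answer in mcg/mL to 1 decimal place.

6.2 mcg/mL

τ/t½ = 9/8 ≈ 1.125, so fraction remaining f = (1/2)^(9/8) ≈ 0.4585.
Single-dose peak C₀ = D/Vd = 1645/223 ≈ 7.377 mcg/mL.
Steady-state trough Cmin,ss = C₀·f/(1−f) ≈ 7.377 × 0.4585/0.5415 ≈ 6.246 mcg/mL.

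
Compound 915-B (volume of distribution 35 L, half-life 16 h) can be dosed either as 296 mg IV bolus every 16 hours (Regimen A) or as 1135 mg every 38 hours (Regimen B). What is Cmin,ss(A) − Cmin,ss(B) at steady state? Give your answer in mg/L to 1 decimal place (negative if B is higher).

0.7 mg/L

Regimen A: f = (1/2)^(16/16) ≈ 0.5000; Cmin,ss = (296/35)·f/(1−f) ≈ 8.457 mg/L.
Regimen B: f = (1/2)^(38/16) ≈ 0.1928; Cmin,ss = (1135/35)·f/(1−f) ≈ 7.746 mg/L.
Difference ≈ 8.457 − 7.746 ≈ 0.711 mg/L.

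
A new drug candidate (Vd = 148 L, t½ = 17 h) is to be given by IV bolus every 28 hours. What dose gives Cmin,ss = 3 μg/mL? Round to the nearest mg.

947 mg

τ/t½ = 28/17 ≈ 1.6471, so f = (1/2)^(28/17) ≈ 0.319290.
Cmin,ss = (D/Vd)·f/(1−f), so D = Cmin,ss·Vd·(1−f)/f.
D = 3 × 148 × (1−f)/f ≈ 3 × 148 × 2.13195 ≈ 946.59 mg.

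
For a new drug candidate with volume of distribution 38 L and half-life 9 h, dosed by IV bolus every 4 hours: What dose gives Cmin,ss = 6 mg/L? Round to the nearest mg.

τ/t½ = 4/9 ≈ 0.44444, so f = (1/2)^(4/9) ≈ 0.734867.
Cmin,ss = (D/Vd)·f/(1−f), so D = Cmin,ss·Vd·(1−f)/f.
D = 6 × 38 × (1−f)/f ≈ 6 × 38 × 0.36079 ≈ 82.26 mg.

82 mg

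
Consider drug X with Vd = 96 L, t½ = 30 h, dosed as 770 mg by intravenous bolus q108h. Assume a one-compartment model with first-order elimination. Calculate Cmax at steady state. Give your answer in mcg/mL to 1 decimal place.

Over one 108-h interval, 108/30 ≈ 3.6 half-lives elapse, leaving f ≈ 0.0825 of each dose.
At steady state, accumulation factor R = 1/(1 − e^(−kτ)) ≈ 1.0899.
Each bolus raises the concentration by D/Vd = 770/96 ≈ 8.021 mcg/mL.
Cmax,ss = C₀/(1 − f) ≈ 8.021/0.9175 ≈ 8.742 mcg/mL.

8.7 mcg/mL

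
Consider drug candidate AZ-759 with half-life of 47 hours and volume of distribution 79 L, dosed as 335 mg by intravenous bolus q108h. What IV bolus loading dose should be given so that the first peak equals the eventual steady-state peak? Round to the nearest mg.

f = (1/2)^(108/47) ≈ 0.203363; accumulation ratio R = 1/(1−f) ≈ 1.25528.
Loading dose to hit Cmax,ss on first dose: D_load = D_maint·R ≈ 335 × 1.25528 ≈ 420.52 mg.

421 mg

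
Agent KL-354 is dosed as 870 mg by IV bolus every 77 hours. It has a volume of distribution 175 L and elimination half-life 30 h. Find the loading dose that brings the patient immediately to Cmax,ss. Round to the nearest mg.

f = (1/2)^(77/30) ≈ 0.168794; accumulation ratio R = 1/(1−f) ≈ 1.20307.
Loading dose to hit Cmax,ss on first dose: D_load = D_maint·R ≈ 870 × 1.20307 ≈ 1046.67 mg.

1047 mg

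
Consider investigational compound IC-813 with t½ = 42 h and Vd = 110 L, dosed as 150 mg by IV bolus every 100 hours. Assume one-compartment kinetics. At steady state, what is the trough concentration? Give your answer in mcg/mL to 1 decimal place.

0.3 mcg/mL

τ/t½ = 100/42 ≈ 2.381, so fraction remaining f = (1/2)^(100/42) ≈ 0.1920.
At steady state, accumulation factor R = 1/(1 − e^(−kτ)) ≈ 1.2376.
Each bolus raises the concentration by D/Vd = 150/110 ≈ 1.364 mcg/mL.
Steady-state peak Cmax,ss = C₀·R ≈ 1.364 × 1.2376 ≈ 1.688 mcg/mL.
Steady-state trough Cmin,ss = Cmax,ss·f ≈ 1.688 × 0.1920 ≈ 0.324 mcg/mL.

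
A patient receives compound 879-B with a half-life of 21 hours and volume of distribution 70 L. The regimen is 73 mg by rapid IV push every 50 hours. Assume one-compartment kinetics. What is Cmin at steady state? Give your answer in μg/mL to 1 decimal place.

Over one 50-h interval, 50/21 ≈ 2.381 half-lives elapse, leaving f ≈ 0.1920 of each dose.
At steady state, accumulation factor R = 1/(1 − e^(−kτ)) ≈ 1.2376.
Each bolus raises the concentration by D/Vd = 73/70 ≈ 1.043 μg/mL.
Cmax,ss = C₀/(1 − f) ≈ 1.043/0.8080 ≈ 1.291 μg/mL.
One interval later, Cmin,ss = Cmax,ss·e^(−kτ) ≈ 1.291 × 0.1920 ≈ 0.248 μg/mL.

0.2 μg/mL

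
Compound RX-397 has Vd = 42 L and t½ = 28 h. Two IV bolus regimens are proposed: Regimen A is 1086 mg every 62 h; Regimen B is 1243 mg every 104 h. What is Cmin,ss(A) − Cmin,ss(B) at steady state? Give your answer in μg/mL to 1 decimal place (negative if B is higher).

4.7 μg/mL

Regimen A: f = (1/2)^(62/28) ≈ 0.2155; Cmin,ss = (1086/42)·f/(1−f) ≈ 7.103 μg/mL.
Regimen B: f = (1/2)^(104/28) ≈ 0.0762; Cmin,ss = (1243/42)·f/(1−f) ≈ 2.441 μg/mL.
Difference ≈ 7.103 − 2.441 ≈ 4.662 μg/mL.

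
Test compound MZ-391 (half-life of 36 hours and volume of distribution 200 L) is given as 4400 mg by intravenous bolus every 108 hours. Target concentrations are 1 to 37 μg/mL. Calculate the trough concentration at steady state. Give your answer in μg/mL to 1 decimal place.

The dosing interval is 3 half-lives, so f = 2^(−3) = 0.125.
At steady state, R = 1/(1 − 0.125) = 8/7.
Single-dose peak C₀ = D/Vd = 4400/200 = 22 μg/mL.
Steady-state peak Cmax,ss = C₀·R = 22 × 8/7 ≈ 25.143 μg/mL.
Steady-state trough Cmin,ss = Cmax,ss·f ≈ 25.143 × 0.125 ≈ 3.143 μg/mL.
Trough 3.1 μg/mL vs MEC 1 μg/mL: adequate.

3.1 μg/mL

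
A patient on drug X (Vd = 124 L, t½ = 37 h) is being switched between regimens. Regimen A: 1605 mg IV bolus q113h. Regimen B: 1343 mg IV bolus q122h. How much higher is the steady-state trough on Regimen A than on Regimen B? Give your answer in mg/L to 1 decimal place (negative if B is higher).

Regimen A: f = (1/2)^(113/37) ≈ 0.1204; Cmin,ss = (1605/124)·f/(1−f) ≈ 1.772 mg/L.
Regimen B: f = (1/2)^(122/37) ≈ 0.1017; Cmin,ss = (1343/124)·f/(1−f) ≈ 1.226 mg/L.
Difference ≈ 1.772 − 1.226 ≈ 0.546 mg/L.

0.5 mg/L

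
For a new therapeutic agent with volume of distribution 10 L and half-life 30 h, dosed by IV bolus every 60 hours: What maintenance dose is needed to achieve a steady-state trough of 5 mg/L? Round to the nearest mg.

τ/t½ = 60/30 ≈ 2, so f = (1/2)^(60/30) ≈ 0.250000.
Cmin,ss = (D/Vd)·f/(1−f), so D = Cmin,ss·Vd·(1−f)/f.
D = 5 × 10 × (1−f)/f ≈ 5 × 10 × 3.00000 ≈ 150.00 mg.

150 mg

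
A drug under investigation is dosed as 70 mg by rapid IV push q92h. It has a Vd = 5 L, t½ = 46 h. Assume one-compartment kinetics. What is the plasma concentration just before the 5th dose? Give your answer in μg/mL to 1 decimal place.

f = (1/2)^(τ/t½) = (1/2)^(92/46) ≈ 0.2500.
C₀ = D/Vd = 70/5 ≈ 14.000 μg/mL.
Before the 5th dose, 4 doses have been given. Superposition: Cmin = C₀·(f + f² + … + f^4).
≈ 14.000 × (0.2500 + 0.0625 + 0.0156 + 0.0039) ≈ 14.000 × 0.3320 ≈ 4.648 μg/mL.

4.6 μg/mL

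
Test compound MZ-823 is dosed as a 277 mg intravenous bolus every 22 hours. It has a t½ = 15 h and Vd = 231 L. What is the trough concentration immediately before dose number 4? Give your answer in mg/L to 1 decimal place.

f = (1/2)^(τ/t½) = (1/2)^(22/15) ≈ 0.3618.
C₀ = D/Vd = 277/231 ≈ 1.199 mg/L.
Before the 4th dose, 3 doses have been given. Superposition: Cmin = C₀·(f + f² + … + f^3).
≈ 1.199 × (0.3618 + 0.1309 + 0.0474) ≈ 1.199 × 0.5401 ≈ 0.648 mg/L.

0.6 mg/L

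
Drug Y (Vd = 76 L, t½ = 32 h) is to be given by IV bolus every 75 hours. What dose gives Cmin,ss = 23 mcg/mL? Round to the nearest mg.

7125 mg

τ/t½ = 75/32 ≈ 2.3438, so f = (1/2)^(75/32) ≈ 0.196998.
Cmin,ss = (D/Vd)·f/(1−f), so D = Cmin,ss·Vd·(1−f)/f.
D = 23 × 76 × (1−f)/f ≈ 23 × 76 × 4.07619 ≈ 7125.18 mg.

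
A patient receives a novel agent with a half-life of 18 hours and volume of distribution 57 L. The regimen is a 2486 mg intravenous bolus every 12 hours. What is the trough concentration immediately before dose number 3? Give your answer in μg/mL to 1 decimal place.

44.8 μg/mL

f = (1/2)^(τ/t½) = (1/2)^(12/18) ≈ 0.6300.
C₀ = D/Vd = 2486/57 ≈ 43.614 μg/mL.
Before the 3rd dose, 2 doses have been given. Superposition: Cmin = C₀·(f + f²).
≈ 43.614 × (0.6300 + 0.3969) ≈ 43.614 × 1.0269 ≈ 44.787 μg/mL.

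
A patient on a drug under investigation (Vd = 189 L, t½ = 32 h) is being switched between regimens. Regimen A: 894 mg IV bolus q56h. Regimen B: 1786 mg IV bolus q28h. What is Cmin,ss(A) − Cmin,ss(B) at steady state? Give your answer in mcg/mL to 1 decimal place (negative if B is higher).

-9.3 mcg/mL

Regimen A: f = (1/2)^(56/32) ≈ 0.2973; Cmin,ss = (894/189)·f/(1−f) ≈ 2.001 mcg/mL.
Regimen B: f = (1/2)^(28/32) ≈ 0.5453; Cmin,ss = (1786/189)·f/(1−f) ≈ 11.333 mcg/mL.
Difference ≈ 2.001 − 11.333 ≈ -9.332 mcg/mL.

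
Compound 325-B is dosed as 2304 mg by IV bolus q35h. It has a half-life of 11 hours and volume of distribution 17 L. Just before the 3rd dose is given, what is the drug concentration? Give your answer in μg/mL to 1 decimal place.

f = (1/2)^(τ/t½) = (1/2)^(35/11) ≈ 0.1102.
C₀ = D/Vd = 2304/17 ≈ 135.529 μg/mL.
Before the 3rd dose, 2 doses have been given. Superposition: Cmin = C₀·(f + f²).
≈ 135.529 × (0.1102 + 0.0121) ≈ 135.529 × 0.1223 ≈ 16.575 μg/mL.

16.6 μg/mL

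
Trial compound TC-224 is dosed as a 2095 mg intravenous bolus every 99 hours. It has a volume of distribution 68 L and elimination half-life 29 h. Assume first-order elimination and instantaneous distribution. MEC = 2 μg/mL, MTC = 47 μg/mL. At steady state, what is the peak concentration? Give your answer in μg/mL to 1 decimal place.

34.0 μg/mL

k = ln2/t½ = ln2/29 ≈ 0.023902 h⁻¹; fraction remaining f = e^(−kτ) = e^(−0.023902×99) ≈ 0.0938.
At steady state, accumulation factor R = 1/(1 − e^(−kτ)) ≈ 1.1035.
Each bolus raises the concentration by D/Vd = 2095/68 ≈ 30.809 μg/mL.
Steady-state peak Cmax,ss = C₀·R ≈ 30.809 × 1.1035 ≈ 33.998 μg/mL.
Peak 34.0 μg/mL vs MTC 47 μg/mL: below toxic threshold.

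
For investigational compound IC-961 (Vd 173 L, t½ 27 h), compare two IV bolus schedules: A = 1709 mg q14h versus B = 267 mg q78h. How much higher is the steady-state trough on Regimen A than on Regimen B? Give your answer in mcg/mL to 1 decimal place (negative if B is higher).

Regimen A: f = (1/2)^(14/27) ≈ 0.6981; Cmin,ss = (1709/173)·f/(1−f) ≈ 22.843 mcg/mL.
Regimen B: f = (1/2)^(78/27) ≈ 0.1350; Cmin,ss = (267/173)·f/(1−f) ≈ 0.241 mcg/mL.
Difference ≈ 22.843 − 0.241 ≈ 22.602 mcg/mL.

22.6 mcg/mL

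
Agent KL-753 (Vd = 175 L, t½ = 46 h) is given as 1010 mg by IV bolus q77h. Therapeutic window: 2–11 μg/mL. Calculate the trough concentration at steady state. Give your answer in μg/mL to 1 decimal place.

k = ln2/t½ = ln2/46 ≈ 0.015068 h⁻¹; fraction remaining f = e^(−kτ) = e^(−0.015068×77) ≈ 0.3134.
At steady state, accumulation factor R = 1/(1 − e^(−kτ)) ≈ 1.4565.
Each bolus raises the concentration by D/Vd = 1010/175 ≈ 5.771 μg/mL.
Steady-state peak Cmax,ss = C₀·R ≈ 5.771 × 1.4565 ≈ 8.405 μg/mL.
Steady-state trough Cmin,ss = Cmax,ss·f ≈ 8.405 × 0.3134 ≈ 2.634 μg/mL.
Trough 2.6 μg/mL vs MEC 2 μg/mL: adequate.

2.6 μg/mL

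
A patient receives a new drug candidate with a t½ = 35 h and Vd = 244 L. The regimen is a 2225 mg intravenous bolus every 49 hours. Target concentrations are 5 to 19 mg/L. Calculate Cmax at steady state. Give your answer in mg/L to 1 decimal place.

Over one 49-h interval, 49/35 ≈ 1.4 half-lives elapse, leaving f ≈ 0.3789 of each dose.
Accumulation ratio R = 1/(1 − f) ≈ 1/0.6211 ≈ 1.6100.
Each bolus raises the concentration by D/Vd = 2225/244 ≈ 9.119 mg/L.
Steady-state peak Cmax,ss = C₀·R ≈ 9.119 × 1.6100 ≈ 14.682 mg/L.
Peak 14.7 mg/L vs MTC 19 mg/L: below toxic threshold.

14.7 mg/L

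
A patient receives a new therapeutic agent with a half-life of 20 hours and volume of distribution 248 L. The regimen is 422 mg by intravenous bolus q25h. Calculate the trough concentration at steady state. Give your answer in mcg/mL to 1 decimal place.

τ/t½ = 25/20 ≈ 1.25, so fraction remaining f = (1/2)^(25/20) ≈ 0.4204.
Each bolus raises the concentration by D/Vd = 422/248 ≈ 1.702 mcg/mL.
Steady-state trough Cmin,ss = C₀·f/(1−f) ≈ 1.702 × 0.4204/0.5796 ≈ 1.235 mcg/mL.

1.2 mcg/mL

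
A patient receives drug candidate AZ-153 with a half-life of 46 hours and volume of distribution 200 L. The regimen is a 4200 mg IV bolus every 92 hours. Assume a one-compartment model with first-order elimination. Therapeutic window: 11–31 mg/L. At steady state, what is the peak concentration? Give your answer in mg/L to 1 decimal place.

The dosing interval is 2 half-lives, so f = 2^(−2) = 0.25.
Accumulation ratio R = 1/(1 − f) = 1/0.75 = 4/3.
Single-dose peak C₀ = D/Vd = 4200/200 = 21 mg/L.
Steady-state peak Cmax,ss = C₀·R = 21 × 4/3 ≈ 28.000 mg/L.
Peak 28.0 mg/L vs MTC 31 mg/L: below toxic threshold.

28.0 mg/L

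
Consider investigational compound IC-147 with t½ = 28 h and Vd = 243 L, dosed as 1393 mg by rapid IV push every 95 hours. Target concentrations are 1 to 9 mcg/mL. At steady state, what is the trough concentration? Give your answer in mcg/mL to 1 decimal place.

0.6 mcg/mL

k = ln2/t½ = ln2/28 ≈ 0.024755 h⁻¹; fraction remaining f = e^(−kτ) = e^(−0.024755×95) ≈ 0.0952.
At steady state, accumulation factor R = 1/(1 − e^(−kτ)) ≈ 1.1052.
Each bolus raises the concentration by D/Vd = 1393/243 ≈ 5.733 mcg/mL.
Cmax,ss = C₀/(1 − f) ≈ 5.733/0.9048 ≈ 6.336 mcg/mL.
Steady-state trough Cmin,ss = Cmax,ss·f ≈ 6.336 × 0.0952 ≈ 0.603 mcg/mL.
Trough 0.6 mcg/mL vs MEC 1 mcg/mL: subtherapeutic.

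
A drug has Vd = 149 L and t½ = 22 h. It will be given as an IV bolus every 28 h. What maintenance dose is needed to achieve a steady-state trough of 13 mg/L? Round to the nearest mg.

τ/t½ = 28/22 ≈ 1.2727, so f = (1/2)^(28/22) ≈ 0.413877.
Cmin,ss = (D/Vd)·f/(1−f), so D = Cmin,ss·Vd·(1−f)/f.
D = 13 × 149 × (1−f)/f ≈ 13 × 149 × 1.41618 ≈ 2743.14 mg.

2743 mg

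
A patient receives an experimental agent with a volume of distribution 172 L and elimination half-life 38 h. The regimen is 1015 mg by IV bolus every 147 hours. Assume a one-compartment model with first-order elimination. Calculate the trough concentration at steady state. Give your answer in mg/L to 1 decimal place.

0.4 mg/L

τ/t½ = 147/38 ≈ 3.8684, so fraction remaining f = (1/2)^(147/38) ≈ 0.0685.
Accumulation ratio R = 1/(1 − f) ≈ 1/0.9315 ≈ 1.0735.
Each bolus raises the concentration by D/Vd = 1015/172 ≈ 5.901 mg/L.
Cmax,ss = C₀/(1 − f) ≈ 5.901/0.9315 ≈ 6.335 mg/L.
One interval later, Cmin,ss = Cmax,ss·e^(−kτ) ≈ 6.335 × 0.0685 ≈ 0.434 mg/L.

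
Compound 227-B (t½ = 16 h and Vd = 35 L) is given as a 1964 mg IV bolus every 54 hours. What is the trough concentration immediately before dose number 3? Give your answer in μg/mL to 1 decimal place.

f = (1/2)^(τ/t½) = (1/2)^(54/16) ≈ 0.0964.
C₀ = D/Vd = 1964/35 ≈ 56.114 μg/mL.
Before the 3rd dose, 2 doses have been given. Superposition: Cmin = C₀·(f + f²).
≈ 56.114 × (0.0964 + 0.0093) ≈ 56.114 × 0.1057 ≈ 5.931 μg/mL.

5.9 μg/mL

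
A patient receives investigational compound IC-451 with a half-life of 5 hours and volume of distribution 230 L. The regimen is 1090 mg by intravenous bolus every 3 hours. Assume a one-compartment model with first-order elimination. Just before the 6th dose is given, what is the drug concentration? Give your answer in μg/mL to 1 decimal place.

f = (1/2)^(τ/t½) = (1/2)^(3/5) ≈ 0.6598.
C₀ = D/Vd = 1090/230 ≈ 4.739 μg/mL.
Before the 6th dose, 5 doses have been given. Superposition: Cmin = C₀·(f + f² + … + f^5).
≈ 4.739 × (0.6598 + 0.4353 + 0.2872 + 0.1895 + 0.1250) ≈ 4.739 × 1.6968 ≈ 8.041 μg/mL.

8.0 μg/mL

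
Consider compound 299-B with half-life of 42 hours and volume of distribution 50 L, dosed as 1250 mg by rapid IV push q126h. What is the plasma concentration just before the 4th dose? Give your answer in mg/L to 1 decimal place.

f = (1/2)^(τ/t½) = (1/2)^(126/42) ≈ 0.1250.
C₀ = D/Vd = 1250/50 ≈ 25.000 mg/L.
Before the 4th dose, 3 doses have been given. Superposition: Cmin = C₀·(f + f² + … + f^3).
≈ 25.000 × (0.1250 + 0.0156 + 0.0020) ≈ 25.000 × 0.1426 ≈ 3.565 mg/L.

3.6 mg/L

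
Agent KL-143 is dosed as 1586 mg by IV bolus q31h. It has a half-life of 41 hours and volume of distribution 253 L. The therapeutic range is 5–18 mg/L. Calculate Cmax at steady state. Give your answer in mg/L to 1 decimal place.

Over one 31-h interval, 31/41 ≈ 0.7561 half-lives elapse, leaving f ≈ 0.5921 of each dose.
At steady state, accumulation factor R = 1/(1 − e^(−kτ)) ≈ 2.4516.
Single-dose peak C₀ = D/Vd = 1586/253 ≈ 6.269 mg/L.
Steady-state peak Cmax,ss = C₀·R ≈ 6.269 × 2.4516 ≈ 15.369 mg/L.
Peak 15.4 mg/L vs MTC 18 mg/L: below toxic threshold.

15.4 mg/L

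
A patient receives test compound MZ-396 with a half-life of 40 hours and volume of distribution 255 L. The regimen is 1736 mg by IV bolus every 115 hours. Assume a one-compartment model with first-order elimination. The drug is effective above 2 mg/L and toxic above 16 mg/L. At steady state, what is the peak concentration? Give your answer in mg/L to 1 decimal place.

k = ln2/t½ = ln2/40 ≈ 0.017329 h⁻¹; fraction remaining f = e^(−kτ) = e^(−0.017329×115) ≈ 0.1363.
Accumulation ratio R = 1/(1 − f) ≈ 1/0.8637 ≈ 1.1578.
Each bolus raises the concentration by D/Vd = 1736/255 ≈ 6.808 mg/L.
Steady-state peak Cmax,ss = C₀·R ≈ 6.808 × 1.1578 ≈ 7.882 mg/L.
Peak 7.9 mg/L vs MTC 16 mg/L: below toxic threshold.

7.9 mg/L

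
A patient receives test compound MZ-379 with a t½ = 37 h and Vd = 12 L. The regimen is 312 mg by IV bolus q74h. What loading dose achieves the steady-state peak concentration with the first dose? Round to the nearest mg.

f = (1/2)^(74/37) ≈ 0.250000; accumulation ratio R = 1/(1−f) ≈ 1.33333.
Loading dose to hit Cmax,ss on first dose: D_load = D_maint·R ≈ 312 × 1.33333 ≈ 416.00 mg.

416 mg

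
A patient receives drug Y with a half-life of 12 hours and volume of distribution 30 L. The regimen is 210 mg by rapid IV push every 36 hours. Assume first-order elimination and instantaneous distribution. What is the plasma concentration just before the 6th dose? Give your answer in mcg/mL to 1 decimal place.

f = (1/2)^(τ/t½) = (1/2)^(36/12) ≈ 0.1250.
C₀ = D/Vd = 210/30 ≈ 7.000 mcg/mL.
Before the 6th dose, 5 doses have been given. Superposition: Cmin = C₀·(f + f² + … + f^5).
≈ 7.000 × (0.1250 + 0.0156 + 0.0020 + 0.0002 + 0.0000) ≈ 7.000 × 0.1428 ≈ 1.000 mcg/mL.

1.0 mcg/mL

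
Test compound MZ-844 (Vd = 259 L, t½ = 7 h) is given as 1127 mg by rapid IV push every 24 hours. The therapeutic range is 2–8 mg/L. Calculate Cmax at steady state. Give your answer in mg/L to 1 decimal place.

Over one 24-h interval, 24/7 ≈ 3.4286 half-lives elapse, leaving f ≈ 0.0929 of each dose.
Accumulation ratio R = 1/(1 − f) ≈ 1/0.9071 ≈ 1.1024.
Each bolus raises the concentration by D/Vd = 1127/259 ≈ 4.351 mg/L.
Steady-state peak Cmax,ss = C₀·R ≈ 4.351 × 1.1024 ≈ 4.797 mg/L.
Peak 4.8 mg/L vs MTC 8 mg/L: below toxic threshold.

4.8 mg/L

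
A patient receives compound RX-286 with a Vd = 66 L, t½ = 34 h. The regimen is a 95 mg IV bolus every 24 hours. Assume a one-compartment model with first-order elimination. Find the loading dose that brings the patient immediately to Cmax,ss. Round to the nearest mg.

f = (1/2)^(24/34) ≈ 0.613067; accumulation ratio R = 1/(1−f) ≈ 2.58443.
Loading dose to hit Cmax,ss on first dose: D_load = D_maint·R ≈ 95 × 2.58443 ≈ 245.52 mg.

246 mg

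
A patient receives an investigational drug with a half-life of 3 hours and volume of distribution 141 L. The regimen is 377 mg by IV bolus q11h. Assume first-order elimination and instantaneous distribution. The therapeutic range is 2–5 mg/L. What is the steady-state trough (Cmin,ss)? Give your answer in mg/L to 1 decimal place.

τ/t½ = 11/3 ≈ 3.6667, so fraction remaining f = (1/2)^(11/3) ≈ 0.0787.
Each bolus raises the concentration by D/Vd = 377/141 ≈ 2.674 mg/L.
Steady-state trough Cmin,ss = C₀·f/(1−f) ≈ 2.674 × 0.0787/0.9213 ≈ 0.228 mg/L.
Trough 0.2 mg/L vs MEC 2 mg/L: subtherapeutic.

0.2 mg/L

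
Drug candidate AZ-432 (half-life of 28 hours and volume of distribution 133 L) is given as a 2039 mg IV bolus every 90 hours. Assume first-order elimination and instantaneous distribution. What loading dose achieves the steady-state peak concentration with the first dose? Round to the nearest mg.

2285 mg

f = (1/2)^(90/28) ≈ 0.107747; accumulation ratio R = 1/(1−f) ≈ 1.12076.
Loading dose to hit Cmax,ss on first dose: D_load = D_maint·R ≈ 2039 × 1.12076 ≈ 2285.23 mg.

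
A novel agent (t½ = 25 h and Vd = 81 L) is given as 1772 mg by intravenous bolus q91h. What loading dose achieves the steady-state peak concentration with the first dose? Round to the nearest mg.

f = (1/2)^(91/25) ≈ 0.080214; accumulation ratio R = 1/(1−f) ≈ 1.08721.
Loading dose to hit Cmax,ss on first dose: D_load = D_maint·R ≈ 1772 × 1.08721 ≈ 1926.54 mg.

1927 mg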